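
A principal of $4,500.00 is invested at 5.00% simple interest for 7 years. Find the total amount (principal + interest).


Total amount formula: A = P(1 + rt) = P + P·r·t
Interest: I = P × r × t = $4,500.00 × 0.05 × 7 = $1,575.00
A = P + I = $4,500.00 + $1,575.00 = $6,075.00

A = P + I = P(1 + rt) = $6,075.00


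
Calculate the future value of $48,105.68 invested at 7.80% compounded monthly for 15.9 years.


Compound interest formula: A = P(1 + r/n)^(nt)
A = $48,105.68 × (1 + 0.078/12)^(12 × 15.9)
Growth factor: (1 + 0.078/12)^190.8 = 3.4424614
A = $48,105.68 × 3.4424614
A = $165,601.95

A = P(1 + r/n)^(nt) = $165,601.95


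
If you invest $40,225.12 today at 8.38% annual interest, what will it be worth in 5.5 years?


Future value formula: FV = PV × (1 + r)^t
FV = $40,225.12 × (1 + 0.0838)^5.5
FV = $40,225.12 × 1.556755
FV = $62,620.66

FV = PV × (1 + r)^t = $62,620.66


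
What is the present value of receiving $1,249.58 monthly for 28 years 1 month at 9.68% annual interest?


Present value of an ordinary annuity: PV = PMT × (1 − (1 + r)^(−n)) / r
Monthly rate r = 0.0968/12 ≈ 0.00806667, n = 337
PV = $1,249.58 × (1 − (1 + 0.0968/12)^(−337)) / (0.0968/12)
PV = $1,249.58 × 115.698434
PV = $144,574.45

PV = PMT × (1-(1+r)^(-n))/r = $144,574.45


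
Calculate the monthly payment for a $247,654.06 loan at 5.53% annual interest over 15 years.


Loan payment formula: PMT = PV × r / (1 − (1 + r)^(−n))
Monthly rate r = 0.0553/12 ≈ 0.00460833, n = 180 months
Denominator: 1 − (1 + 0.0553/12)^(−180) = 0.56290055
PMT = $247,654.06 × (0.0553/12) / 0.56290055
PMT = $2,027.49 per month

PMT = PV × r / (1-(1+r)^(-n)) = $2,027.49/month


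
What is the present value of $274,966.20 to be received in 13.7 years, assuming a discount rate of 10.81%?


Present value formula: PV = FV / (1 + r)^t
PV = $274,966.20 / (1 + 0.1081)^13.7
PV = $274,966.20 / 4.080672
PV = $67,382.58

PV = FV / (1 + r)^t = $67,382.58


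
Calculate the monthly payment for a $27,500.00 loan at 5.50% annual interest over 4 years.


Loan payment formula: PMT = PV × r / (1 − (1 + r)^(−n))
Monthly rate r = 0.055/12 ≈ 0.00458333, n = 48 months
Denominator: 1 − (1 + 0.055/12)^(−48) = 0.197078
PMT = $27,500.00 × (0.055/12) / 0.197078
PMT = $639.55 per month

PMT = PV × r / (1-(1+r)^(-n)) = $639.55/month


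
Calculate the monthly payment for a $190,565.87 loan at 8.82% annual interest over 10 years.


Loan payment formula: PMT = PV × r / (1 − (1 + r)^(−n))
Monthly rate r = 0.0882/12 = 0.00735, n = 120 months
Denominator: 1 − (1 + 0.0882/12)^(−120) = 0.584708
PMT = $190,565.87 × (0.0882/12) / 0.584708
PMT = $2,395.48 per month

PMT = PV × r / (1-(1+r)^(-n)) = $2,395.48/month


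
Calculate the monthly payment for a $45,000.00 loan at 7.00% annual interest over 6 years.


Loan payment formula: PMT = PV × r / (1 − (1 + r)^(−n))
Monthly rate r = 0.07/12 ≈ 0.00583333, n = 72 months
Denominator: 1 − (1 + 0.07/12)^(−72) = 0.342151
PMT = $45,000.00 × (0.07/12) / 0.342151
PMT = $767.21 per month

PMT = PV × r / (1-(1+r)^(-n)) = $767.21/month


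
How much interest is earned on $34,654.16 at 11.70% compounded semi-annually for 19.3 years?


Compound interest earned = final amount − principal.
A = P(1 + r/n)^(nt) = $34,654.16 × (1 + 0.117/2)^(2 × 19.3) = $311,044.60
Interest = A − P = $311,044.60 − $34,654.16 = $276,390.44

Interest = A - P = $276,390.44


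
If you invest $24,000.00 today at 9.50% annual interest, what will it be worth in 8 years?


Future value formula: FV = PV × (1 + r)^t
FV = $24,000.00 × (1 + 0.095)^8
FV = $24,000.00 × 2.066869
FV = $49,604.86

FV = PV × (1 + r)^t = $49,604.86


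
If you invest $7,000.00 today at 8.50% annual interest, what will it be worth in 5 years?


Future value formula: FV = PV × (1 + r)^t
FV = $7,000.00 × (1 + 0.085)^5
FV = $7,000.00 × 1.503657
FV = $10,525.60

FV = PV × (1 + r)^t = $10,525.60


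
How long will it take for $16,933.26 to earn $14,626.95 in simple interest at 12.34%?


Rearrange the simple interest formula for t:
I = P × r × t  ⇒  t = I / (P × r)
t = $14,626.95 / ($16,933.26 × 0.1234)
t = 7

t = I/(P×r) = 7 years


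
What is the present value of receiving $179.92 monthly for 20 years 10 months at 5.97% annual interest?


Present value of an ordinary annuity: PV = PMT × (1 − (1 + r)^(−n)) / r
Monthly rate r = 0.0597/12 = 0.004975, n = 250
PV = $179.92 × (1 − (1 + 0.0597/12)^(−250)) / (0.0597/12)
PV = $179.92 × 142.876093
PV = $25,706.27

PV = PMT × (1-(1+r)^(-n))/r = $25,706.27


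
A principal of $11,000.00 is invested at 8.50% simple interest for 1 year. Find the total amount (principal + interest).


Total amount formula: A = P(1 + rt) = P + P·r·t
Interest: I = P × r × t = $11,000.00 × 0.085 × 1 = $935.00
A = P + I = $11,000.00 + $935.00 = $11,935.00

A = P + I = P(1 + rt) = $11,935.00


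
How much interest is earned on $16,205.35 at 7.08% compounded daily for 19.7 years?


Compound interest earned = final amount − principal.
A = P(1 + r/n)^(nt) = $16,205.35 × (1 + 0.0708/365)^(365 × 19.7) = $65,363.64
Interest = A − P = $65,363.64 − $16,205.35 = $49,158.29

Interest = A - P = $49,158.29


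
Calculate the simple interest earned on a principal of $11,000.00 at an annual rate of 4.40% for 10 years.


Simple interest formula: I = P × r × t
I = $11,000.00 × 0.044 × 10
I = $4,840.00

I = P × r × t = $4,840.00


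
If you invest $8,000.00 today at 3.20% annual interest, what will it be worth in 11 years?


Future value formula: FV = PV × (1 + r)^t
FV = $8,000.00 × (1 + 0.032)^11
FV = $8,000.00 × 1.414089
FV = $11,312.71

FV = PV × (1 + r)^t = $11,312.71


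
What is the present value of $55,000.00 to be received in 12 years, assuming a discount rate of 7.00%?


Present value formula: PV = FV / (1 + r)^t
PV = $55,000.00 / (1 + 0.07)^12
PV = $55,000.00 / 2.2521916
PV = $24,420.66

PV = FV / (1 + r)^t = $24,420.66


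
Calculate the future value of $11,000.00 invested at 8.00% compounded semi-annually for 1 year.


Compound interest formula: A = P(1 + r/n)^(nt)
A = $11,000.00 × (1 + 0.08/2)^(2 × 1)
Growth factor: (1 + 0.08/2)^2 = 1.081600
A = $11,000.00 × 1.081600
A = $11,897.60

A = P(1 + r/n)^(nt) = $11,897.60


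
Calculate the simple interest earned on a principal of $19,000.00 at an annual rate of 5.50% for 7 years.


Simple interest formula: I = P × r × t
I = $19,000.00 × 0.055 × 7
I = $7,315.00

I = P × r × t = $7,315.00


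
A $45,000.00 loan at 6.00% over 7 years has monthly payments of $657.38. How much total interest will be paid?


Total paid over the life of the loan = PMT × n.
Total paid = $657.38 × 84 = $55,219.92
Total interest = total paid − principal = $55,219.92 − $45,000.00 = $10,219.92

Total interest = (PMT × n) - PV = $10,219.92


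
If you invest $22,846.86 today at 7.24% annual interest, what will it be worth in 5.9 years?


Future value formula: FV = PV × (1 + r)^t
FV = $22,846.86 × (1 + 0.0724)^5.9
FV = $22,846.86 × 1.5104458
FV = $34,508.94

FV = PV × (1 + r)^t = $34,508.94


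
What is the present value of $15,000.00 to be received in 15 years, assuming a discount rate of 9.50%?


Present value formula: PV = FV / (1 + r)^t
PV = $15,000.00 / (1 + 0.095)^15
PV = $15,000.00 / 3.901322
PV = $3,844.85

PV = FV / (1 + r)^t = $3,844.85


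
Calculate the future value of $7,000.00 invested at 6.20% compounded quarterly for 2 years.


Compound interest formula: A = P(1 + r/n)^(nt)
A = $7,000.00 × (1 + 0.062/4)^(4 × 2)
Growth factor: (1 + 0.062/4)^8 = 1.130940
A = $7,000.00 × 1.130940
A = $7,916.58

A = P(1 + r/n)^(nt) = $7,916.58


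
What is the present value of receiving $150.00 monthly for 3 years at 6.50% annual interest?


Present value of an ordinary annuity: PV = PMT × (1 − (1 + r)^(−n)) / r
Monthly rate r = 0.065/12 ≈ 0.00541667, n = 36
PV = $150.00 × (1 − (1 + 0.065/12)^(−36)) / (0.065/12)
PV = $150.00 × 32.627489
PV = $4,894.12

PV = PMT × (1-(1+r)^(-n))/r = $4,894.12


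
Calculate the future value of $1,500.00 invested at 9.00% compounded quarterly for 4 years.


Compound interest formula: A = P(1 + r/n)^(nt)
A = $1,500.00 × (1 + 0.09/4)^(4 × 4)
Growth factor: (1 + 0.09/4)^16 = 1.427621
A = $1,500.00 × 1.427621
A = $2,141.43

A = P(1 + r/n)^(nt) = $2,141.43


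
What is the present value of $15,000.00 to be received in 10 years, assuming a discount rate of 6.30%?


Present value formula: PV = FV / (1 + r)^t
PV = $15,000.00 / (1 + 0.063)^10
PV = $15,000.00 / 1.842182
PV = $8,142.52

PV = FV / (1 + r)^t = $8,142.52


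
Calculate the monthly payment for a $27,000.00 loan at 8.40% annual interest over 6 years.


Loan payment formula: PMT = PV × r / (1 − (1 + r)^(−n))
Monthly rate r = 0.084/12 = 0.007, n = 72 months
Denominator: 1 − (1 + 0.084/12)^(−72) = 0.394829
PMT = $27,000.00 × (0.084/12) / 0.394829
PMT = $478.69 per month

PMT = PV × r / (1-(1+r)^(-n)) = $478.69/month


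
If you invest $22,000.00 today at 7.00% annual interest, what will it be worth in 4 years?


Future value formula: FV = PV × (1 + r)^t
FV = $22,000.00 × (1 + 0.07)^4
FV = $22,000.00 × 1.310796
FV = $28,837.51

FV = PV × (1 + r)^t = $28,837.51


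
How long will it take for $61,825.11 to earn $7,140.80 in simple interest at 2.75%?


Rearrange the simple interest formula for t:
I = P × r × t  ⇒  t = I / (P × r)
t = $7,140.80 / ($61,825.11 × 0.0275)
t = 4.2

t = I/(P×r) = 4.2 years


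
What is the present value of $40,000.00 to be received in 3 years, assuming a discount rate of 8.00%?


Present value formula: PV = FV / (1 + r)^t
PV = $40,000.00 / (1 + 0.08)^3
PV = $40,000.00 / 1.259712
PV = $31,753.29

PV = FV / (1 + r)^t = $31,753.29


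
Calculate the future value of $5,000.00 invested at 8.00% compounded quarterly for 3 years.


Compound interest formula: A = P(1 + r/n)^(nt)
A = $5,000.00 × (1 + 0.08/4)^(4 × 3)
Growth factor: (1 + 0.08/4)^12 = 1.268242
A = $5,000.00 × 1.268242
A = $6,341.21

A = P(1 + r/n)^(nt) = $6,341.21


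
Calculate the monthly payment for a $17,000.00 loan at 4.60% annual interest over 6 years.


Loan payment formula: PMT = PV × r / (1 − (1 + r)^(−n))
Monthly rate r = 0.046/12 ≈ 0.00383333, n = 72 months
Denominator: 1 − (1 + 0.046/12)^(−72) = 0.240787
PMT = $17,000.00 × (0.046/12) / 0.240787
PMT = $270.64 per month

PMT = PV × r / (1-(1+r)^(-n)) = $270.64/month


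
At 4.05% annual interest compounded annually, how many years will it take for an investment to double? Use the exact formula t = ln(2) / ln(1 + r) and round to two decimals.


Doubling condition: (1 + r)^t = 2
Take ln of both sides: t × ln(1 + r) = ln(2)
t = ln(2) / ln(1 + r)
t = 0.693147 / 0.039701
t = 17.46

t = ln(2) / ln(1 + r) = 17.46 years


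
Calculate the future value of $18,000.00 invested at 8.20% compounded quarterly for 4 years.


Compound interest formula: A = P(1 + r/n)^(nt)
A = $18,000.00 × (1 + 0.082/4)^(4 × 4)
Growth factor: (1 + 0.082/4)^16 = 1.383592
A = $18,000.00 × 1.383592
A = $24,904.66

A = P(1 + r/n)^(nt) = $24,904.66


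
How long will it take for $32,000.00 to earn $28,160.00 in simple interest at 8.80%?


Rearrange the simple interest formula for t:
I = P × r × t  ⇒  t = I / (P × r)
t = $28,160.00 / ($32,000.00 × 0.088)
t = 10

t = I/(P×r) = 10 years


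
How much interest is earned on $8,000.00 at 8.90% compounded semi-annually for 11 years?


Compound interest earned = final amount − principal.
A = P(1 + r/n)^(nt) = $8,000.00 × (1 + 0.089/2)^(2 × 11) = $20,848.55
Interest = A − P = $20,848.55 − $8,000.00 = $12,848.55

Interest = A - P = $12,848.55


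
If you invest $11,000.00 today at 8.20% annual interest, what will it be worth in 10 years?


Future value formula: FV = PV × (1 + r)^t
FV = $11,000.00 × (1 + 0.082)^10
FV = $11,000.00 × 2.199240
FV = $24,191.64

FV = PV × (1 + r)^t = $24,191.64


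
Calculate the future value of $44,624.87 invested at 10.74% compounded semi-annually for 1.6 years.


Compound interest formula: A = P(1 + r/n)^(nt)
A = $44,624.87 × (1 + 0.1074/2)^(2 × 1.6)
Growth factor: (1 + 0.1074/2)^3.2 = 1.1822092
A = $44,624.87 × 1.1822092
A = $52,755.93

A = P(1 + r/n)^(nt) = $52,755.93


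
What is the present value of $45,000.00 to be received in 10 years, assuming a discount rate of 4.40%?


Present value formula: PV = FV / (1 + r)^t
PV = $45,000.00 / (1 + 0.044)^10
PV = $45,000.00 / 1.5381723
PV = $29,255.50

PV = FV / (1 + r)^t = $29,255.50


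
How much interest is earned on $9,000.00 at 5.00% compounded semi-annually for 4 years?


Compound interest earned = final amount − principal.
A = P(1 + r/n)^(nt) = $9,000.00 × (1 + 0.05/2)^(2 × 4) = $10,965.63
Interest = A − P = $10,965.63 − $9,000.00 = $1,965.63

Interest = A - P = $1,965.63


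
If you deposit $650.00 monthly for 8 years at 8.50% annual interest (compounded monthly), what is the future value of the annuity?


Future value of an ordinary annuity: FV = PMT × ((1 + r)^n − 1) / r
Monthly rate r = 0.085/12 ≈ 0.00708333, n = 96
FV = $650.00 × ((1 + 0.085/12)^96 − 1) / (0.085/12)
FV = $650.00 × 136.821455
FV = $88,933.95

FV = PMT × ((1+r)^n - 1)/r = $88,933.95


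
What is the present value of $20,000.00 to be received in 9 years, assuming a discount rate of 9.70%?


Present value formula: PV = FV / (1 + r)^t
PV = $20,000.00 / (1 + 0.097)^9
PV = $20,000.00 / 2.300698
PV = $8,693.01

PV = FV / (1 + r)^t = $8,693.01


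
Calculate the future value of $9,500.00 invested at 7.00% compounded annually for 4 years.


Compound interest formula: A = P(1 + r/n)^(nt)
A = $9,500.00 × (1 + 0.07/1)^(1 × 4)
Growth factor: (1 + 0.07/1)^4 = 1.310796
A = $9,500.00 × 1.310796
A = $12,452.56

A = P(1 + r/n)^(nt) = $12,452.56


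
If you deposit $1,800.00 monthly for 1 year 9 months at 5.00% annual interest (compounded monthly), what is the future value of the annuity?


Future value of an ordinary annuity: FV = PMT × ((1 + r)^n − 1) / r
Monthly rate r = 0.05/12 ≈ 0.00416667, n = 21
FV = $1,800.00 × ((1 + 0.05/12)^21 − 1) / (0.05/12)
FV = $1,800.00 × 21.898529
FV = $39,417.35

FV = PMT × ((1+r)^n - 1)/r = $39,417.35


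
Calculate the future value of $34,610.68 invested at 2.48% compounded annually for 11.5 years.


Compound interest formula: A = P(1 + r/n)^(nt)
A = $34,610.68 × (1 + 0.0248/1)^(1 × 11.5)
Growth factor: (1 + 0.0248/1)^11.5 = 1.3254088
A = $34,610.68 × 1.3254088
A = $45,873.30

A = P(1 + r/n)^(nt) = $45,873.30


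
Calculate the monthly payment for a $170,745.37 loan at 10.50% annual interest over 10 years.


Loan payment formula: PMT = PV × r / (1 − (1 + r)^(−n))
Monthly rate r = 0.105/12 = 0.00875, n = 120 months
Denominator: 1 − (1 + 0.105/12)^(−120) = 0.648460
PMT = $170,745.37 × (0.105/12) / 0.648460
PMT = $2,303.95 per month

PMT = PV × r / (1-(1+r)^(-n)) = $2,303.95/month


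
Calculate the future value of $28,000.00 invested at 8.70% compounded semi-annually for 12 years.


Compound interest formula: A = P(1 + r/n)^(nt)
A = $28,000.00 × (1 + 0.087/2)^(2 × 12)
Growth factor: (1 + 0.087/2)^24 = 2.7785543
A = $28,000.00 × 2.7785543
A = $77,799.52

A = P(1 + r/n)^(nt) = $77,799.52


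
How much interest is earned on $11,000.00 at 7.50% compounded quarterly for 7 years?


Compound interest earned = final amount − principal.
A = P(1 + r/n)^(nt) = $11,000.00 × (1 + 0.075/4)^(4 × 7) = $18,504.87
Interest = A − P = $18,504.87 − $11,000.00 = $7,504.87

Interest = A - P = $7,504.87


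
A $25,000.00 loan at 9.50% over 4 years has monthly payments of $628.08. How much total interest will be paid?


Total paid over the life of the loan = PMT × n.
Total paid = $628.08 × 48 = $30,147.84
Total interest = total paid − principal = $30,147.84 − $25,000.00 = $5,147.84

Total interest = (PMT × n) - PV = $5,147.84


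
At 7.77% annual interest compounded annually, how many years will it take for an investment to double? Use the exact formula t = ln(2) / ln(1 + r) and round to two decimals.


Doubling condition: (1 + r)^t = 2
Take ln of both sides: t × ln(1 + r) = ln(2)
t = ln(2) / ln(1 + r)
t = 0.693147 / 0.074829
t = 9.26

t = ln(2) / ln(1 + r) = 9.26 years


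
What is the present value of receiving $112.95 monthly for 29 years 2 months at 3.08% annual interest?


Present value of an ordinary annuity: PV = PMT × (1 − (1 + r)^(−n)) / r
Monthly rate r = 0.0308/12 ≈ 0.00256667, n = 350
PV = $112.95 × (1 − (1 + 0.0308/12)^(−350)) / (0.0308/12)
PV = $112.95 × 230.759685
PV = $26,064.31

PV = PMT × (1-(1+r)^(-n))/r = $26,064.31


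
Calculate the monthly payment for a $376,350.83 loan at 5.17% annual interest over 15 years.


Loan payment formula: PMT = PV × r / (1 − (1 + r)^(−n))
Monthly rate r = 0.0517/12 ≈ 0.00430833, n = 180 months
Denominator: 1 − (1 + 0.0517/12)^(−180) = 0.538759
PMT = $376,350.83 × (0.0517/12) / 0.538759
PMT = $3,009.59 per month

PMT = PV × r / (1-(1+r)^(-n)) = $3,009.59/month


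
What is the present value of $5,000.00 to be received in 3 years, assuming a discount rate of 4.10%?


Present value formula: PV = FV / (1 + r)^t
PV = $5,000.00 / (1 + 0.041)^3
PV = $5,000.00 / 1.128112
PV = $4,432.18

PV = FV / (1 + r)^t = $4,432.18


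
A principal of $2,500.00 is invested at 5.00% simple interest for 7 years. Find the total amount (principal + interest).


Total amount formula: A = P(1 + rt) = P + P·r·t
Interest: I = P × r × t = $2,500.00 × 0.05 × 7 = $875.00
A = P + I = $2,500.00 + $875.00 = $3,375.00

A = P + I = P(1 + rt) = $3,375.00


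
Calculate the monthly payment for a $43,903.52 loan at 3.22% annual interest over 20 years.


Loan payment formula: PMT = PV × r / (1 − (1 + r)^(−n))
Monthly rate r = 0.0322/12 ≈ 0.00268333, n = 240 months
Denominator: 1 − (1 + 0.0322/12)^(−240) = 0.474359
PMT = $43,903.52 × (0.0322/12) / 0.474359
PMT = $248.35 per month

PMT = PV × r / (1-(1+r)^(-n)) = $248.35/month


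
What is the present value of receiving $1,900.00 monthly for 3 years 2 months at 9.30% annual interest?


Present value of an ordinary annuity: PV = PMT × (1 − (1 + r)^(−n)) / r
Monthly rate r = 0.093/12 = 0.00775, n = 38
PV = $1,900.00 × (1 − (1 + 0.093/12)^(−38)) / (0.093/12)
PV = $1,900.00 × 32.806434
PV = $62,332.22

PV = PMT × (1-(1+r)^(-n))/r = $62,332.22


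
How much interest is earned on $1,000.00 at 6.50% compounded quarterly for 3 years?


Compound interest earned = final amount − principal.
A = P(1 + r/n)^(nt) = $1,000.00 × (1 + 0.065/4)^(4 × 3) = $1,213.41
Interest = A − P = $1,213.41 − $1,000.00 = $213.41

Interest = A - P = $213.41


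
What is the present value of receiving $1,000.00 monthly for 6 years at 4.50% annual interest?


Present value of an ordinary annuity: PV = PMT × (1 − (1 + r)^(−n)) / r
Monthly rate r = 0.045/12 = 0.00375, n = 72
PV = $1,000.00 × (1 − (1 + 0.045/12)^(−72)) / (0.045/12)
PV = $1,000.00 × 62.995976
PV = $62,995.98

PV = PMT × (1-(1+r)^(-n))/r = $62,995.98


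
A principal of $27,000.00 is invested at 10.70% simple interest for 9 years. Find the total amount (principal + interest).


Total amount formula: A = P(1 + rt) = P + P·r·t
Interest: I = P × r × t = $27,000.00 × 0.107 × 9 = $26,001.00
A = P + I = $27,000.00 + $26,001.00 = $53,001.00

A = P + I = P(1 + rt) = $53,001.00


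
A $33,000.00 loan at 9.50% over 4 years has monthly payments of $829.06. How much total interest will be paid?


Total paid over the life of the loan = PMT × n.
Total paid = $829.06 × 48 = $39,794.88
Total interest = total paid − principal = $39,794.88 − $33,000.00 = $6,794.88

Total interest = (PMT × n) - PV = $6,794.88


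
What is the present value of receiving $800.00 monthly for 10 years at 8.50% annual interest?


Present value of an ordinary annuity: PV = PMT × (1 − (1 + r)^(−n)) / r
Monthly rate r = 0.085/12 ≈ 0.00708333, n = 120
PV = $800.00 × (1 − (1 + 0.085/12)^(−120)) / (0.085/12)
PV = $800.00 × 80.654470
PV = $64,523.58

PV = PMT × (1-(1+r)^(-n))/r = $64,523.58


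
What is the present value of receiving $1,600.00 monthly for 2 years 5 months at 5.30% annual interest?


Present value of an ordinary annuity: PV = PMT × (1 − (1 + r)^(−n)) / r
Monthly rate r = 0.053/12 ≈ 0.00441667, n = 29
PV = $1,600.00 × (1 − (1 + 0.053/12)^(−29)) / (0.053/12)
PV = $1,600.00 × 27.163424
PV = $43,461.48

PV = PMT × (1-(1+r)^(-n))/r = $43,461.48


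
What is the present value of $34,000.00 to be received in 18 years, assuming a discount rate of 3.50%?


Present value formula: PV = FV / (1 + r)^t
PV = $34,000.00 / (1 + 0.035)^18
PV = $34,000.00 / 1.857489
PV = $18,304.28

PV = FV / (1 + r)^t = $18,304.28


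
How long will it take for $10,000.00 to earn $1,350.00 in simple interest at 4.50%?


Rearrange the simple interest formula for t:
I = P × r × t  ⇒  t = I / (P × r)
t = $1,350.00 / ($10,000.00 × 0.045)
t = 3

t = I/(P×r) = 3 years


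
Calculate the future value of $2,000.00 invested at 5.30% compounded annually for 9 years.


Compound interest formula: A = P(1 + r/n)^(nt)
A = $2,000.00 × (1 + 0.053/1)^(1 × 9)
Growth factor: (1 + 0.053/1)^9 = 1.591678
A = $2,000.00 × 1.591678
A = $3,183.36

A = P(1 + r/n)^(nt) = $3,183.36


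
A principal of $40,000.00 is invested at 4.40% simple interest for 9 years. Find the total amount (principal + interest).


Total amount formula: A = P(1 + rt) = P + P·r·t
Interest: I = P × r × t = $40,000.00 × 0.044 × 9 = $15,840.00
A = P + I = $40,000.00 + $15,840.00 = $55,840.00

A = P + I = P(1 + rt) = $55,840.00


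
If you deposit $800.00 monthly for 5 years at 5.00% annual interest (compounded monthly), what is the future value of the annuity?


Future value of an ordinary annuity: FV = PMT × ((1 + r)^n − 1) / r
Monthly rate r = 0.05/12 ≈ 0.00416667, n = 60
FV = $800.00 × ((1 + 0.05/12)^60 − 1) / (0.05/12)
FV = $800.00 × 68.006083
FV = $54,404.87

FV = PMT × ((1+r)^n - 1)/r = $54,404.87


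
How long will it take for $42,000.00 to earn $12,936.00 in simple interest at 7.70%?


Rearrange the simple interest formula for t:
I = P × r × t  ⇒  t = I / (P × r)
t = $12,936.00 / ($42,000.00 × 0.077)
t = 4

t = I/(P×r) = 4 years


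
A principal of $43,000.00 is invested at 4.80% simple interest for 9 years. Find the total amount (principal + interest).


Total amount formula: A = P(1 + rt) = P + P·r·t
Interest: I = P × r × t = $43,000.00 × 0.048 × 9 = $18,576.00
A = P + I = $43,000.00 + $18,576.00 = $61,576.00

A = P + I = P(1 + rt) = $61,576.00


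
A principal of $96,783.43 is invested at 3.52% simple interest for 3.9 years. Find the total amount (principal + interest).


Total amount formula: A = P(1 + rt) = P + P·r·t
Interest: I = P × r × t = $96,783.43 × 0.0352 × 3.9 = $13,286.43
A = P + I = $96,783.43 + $13,286.43 = $110,069.86

A = P + I = P(1 + rt) = $110,069.86


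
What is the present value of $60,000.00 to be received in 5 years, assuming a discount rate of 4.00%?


Present value formula: PV = FV / (1 + r)^t
PV = $60,000.00 / (1 + 0.04)^5
PV = $60,000.00 / 1.2166529
PV = $49,315.63

PV = FV / (1 + r)^t = $49,315.63


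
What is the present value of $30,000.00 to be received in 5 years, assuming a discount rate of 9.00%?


Present value formula: PV = FV / (1 + r)^t
PV = $30,000.00 / (1 + 0.09)^5
PV = $30,000.00 / 1.538624
PV = $19,497.94

PV = FV / (1 + r)^t = $19,497.94


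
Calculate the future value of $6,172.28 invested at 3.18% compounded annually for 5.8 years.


Compound interest formula: A = P(1 + r/n)^(nt)
A = $6,172.28 × (1 + 0.0318/1)^(1 × 5.8)
Growth factor: (1 + 0.0318/1)^5.8 = 1.199096
A = $6,172.28 × 1.199096
A = $7,401.16

A = P(1 + r/n)^(nt) = $7,401.16


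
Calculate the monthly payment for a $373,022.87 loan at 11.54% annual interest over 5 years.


Loan payment formula: PMT = PV × r / (1 − (1 + r)^(−n))
Monthly rate r = 0.1154/12 ≈ 0.00961667, n = 60 months
Denominator: 1 − (1 + 0.1154/12)^(−60) = 0.436869
PMT = $373,022.87 × (0.1154/12) / 0.436869
PMT = $8,211.24 per month

PMT = PV × r / (1-(1+r)^(-n)) = $8,211.24/month


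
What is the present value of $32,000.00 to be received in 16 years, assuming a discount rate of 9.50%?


Present value formula: PV = FV / (1 + r)^t
PV = $32,000.00 / (1 + 0.095)^16
PV = $32,000.00 / 4.271948
PV = $7,490.73

PV = FV / (1 + r)^t = $7,490.73


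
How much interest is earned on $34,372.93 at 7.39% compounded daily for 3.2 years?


Compound interest earned = final amount − principal.
A = P(1 + r/n)^(nt) = $34,372.93 × (1 + 0.0739/365)^(365 × 3.2) = $43,541.97
Interest = A − P = $43,541.97 − $34,372.93 = $9,169.04

Interest = A - P = $9,169.04


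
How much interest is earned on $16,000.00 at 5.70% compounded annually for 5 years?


Compound interest earned = final amount − principal.
A = P(1 + r/n)^(nt) = $16,000.00 × (1 + 0.057/1)^(1 × 5) = $21,110.32
Interest = A − P = $21,110.32 − $16,000.00 = $5,110.32

Interest = A - P = $5,110.32


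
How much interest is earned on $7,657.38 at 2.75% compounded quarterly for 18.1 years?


Compound interest earned = final amount − principal.
A = P(1 + r/n)^(nt) = $7,657.38 × (1 + 0.0275/4)^(4 × 18.1) = $12,575.07
Interest = A − P = $12,575.07 − $7,657.38 = $4,917.69

Interest = A - P = $4,917.69


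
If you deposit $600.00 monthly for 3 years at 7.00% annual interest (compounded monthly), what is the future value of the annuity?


Future value of an ordinary annuity: FV = PMT × ((1 + r)^n − 1) / r
Monthly rate r = 0.07/12 ≈ 0.00583333, n = 36
FV = $600.00 × ((1 + 0.07/12)^36 − 1) / (0.07/12)
FV = $600.00 × 39.930101
FV = $23,958.06

FV = PMT × ((1+r)^n - 1)/r = $23,958.06


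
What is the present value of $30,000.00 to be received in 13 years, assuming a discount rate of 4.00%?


Present value formula: PV = FV / (1 + r)^t
PV = $30,000.00 / (1 + 0.04)^13
PV = $30,000.00 / 1.665074
PV = $18,017.22

PV = FV / (1 + r)^t = $18,017.22


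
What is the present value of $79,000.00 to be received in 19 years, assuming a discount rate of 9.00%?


Present value formula: PV = FV / (1 + r)^t
PV = $79,000.00 / (1 + 0.09)^19
PV = $79,000.00 / 5.141661
PV = $15,364.68

PV = FV / (1 + r)^t = $15,364.68


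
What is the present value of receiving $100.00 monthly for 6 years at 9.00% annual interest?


Present value of an ordinary annuity: PV = PMT × (1 − (1 + r)^(−n)) / r
Monthly rate r = 0.09/12 = 0.0075, n = 72
PV = $100.00 × (1 − (1 + 0.09/12)^(−72)) / (0.09/12)
PV = $100.00 × 55.476849
PV = $5,547.68

PV = PMT × (1-(1+r)^(-n))/r = $5,547.68


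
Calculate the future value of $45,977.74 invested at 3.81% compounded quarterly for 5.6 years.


Compound interest formula: A = P(1 + r/n)^(nt)
A = $45,977.74 × (1 + 0.0381/4)^(4 × 5.6)
Growth factor: (1 + 0.0381/4)^22.4 = 1.236581
A = $45,977.74 × 1.236581
A = $56,855.20

A = P(1 + r/n)^(nt) = $56,855.20


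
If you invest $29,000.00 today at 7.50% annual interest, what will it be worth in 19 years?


Future value formula: FV = PV × (1 + r)^t
FV = $29,000.00 × (1 + 0.075)^19
FV = $29,000.00 × 3.9514894
FV = $114,593.19

FV = PV × (1 + r)^t = $114,593.19


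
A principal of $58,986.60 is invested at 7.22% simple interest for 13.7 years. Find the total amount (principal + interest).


Total amount formula: A = P(1 + rt) = P + P·r·t
Interest: I = P × r × t = $58,986.60 × 0.0722 × 13.7 = $58,346.01
A = P + I = $58,986.60 + $58,346.01 = $117,332.61

A = P + I = P(1 + rt) = $117,332.61


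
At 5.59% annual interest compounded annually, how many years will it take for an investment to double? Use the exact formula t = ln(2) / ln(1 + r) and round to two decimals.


Doubling condition: (1 + r)^t = 2
Take ln of both sides: t × ln(1 + r) = ln(2)
t = ln(2) / ln(1 + r)
t = 0.693147 / 0.054393
t = 12.74

t = ln(2) / ln(1 + r) = 12.74 years


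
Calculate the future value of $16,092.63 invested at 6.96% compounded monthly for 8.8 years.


Compound interest formula: A = P(1 + r/n)^(nt)
A = $16,092.63 × (1 + 0.0696/12)^(12 × 8.8)
Growth factor: (1 + 0.0696/12)^105.6 = 1.841740
A = $16,092.63 × 1.841740
A = $29,638.44

A = P(1 + r/n)^(nt) = $29,638.44


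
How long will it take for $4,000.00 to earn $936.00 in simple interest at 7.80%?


Rearrange the simple interest formula for t:
I = P × r × t  ⇒  t = I / (P × r)
t = $936.00 / ($4,000.00 × 0.078)
t = 3

t = I/(P×r) = 3 years


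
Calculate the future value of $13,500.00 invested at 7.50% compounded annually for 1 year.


Compound interest formula: A = P(1 + r/n)^(nt)
A = $13,500.00 × (1 + 0.075/1)^(1 × 1)
Growth factor: (1 + 0.075/1)^1 = 1.075000
A = $13,500.00 × 1.075000
A = $14,512.50

A = P(1 + r/n)^(nt) = $14,512.50


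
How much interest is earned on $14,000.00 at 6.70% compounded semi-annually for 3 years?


Compound interest earned = final amount − principal.
A = P(1 + r/n)^(nt) = $14,000.00 × (1 + 0.067/2)^(2 × 3) = $17,060.47
Interest = A − P = $17,060.47 − $14,000.00 = $3,060.47

Interest = A - P = $3,060.47


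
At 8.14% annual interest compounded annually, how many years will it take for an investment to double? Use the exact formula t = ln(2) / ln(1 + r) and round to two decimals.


Doubling condition: (1 + r)^t = 2
Take ln of both sides: t × ln(1 + r) = ln(2)
t = ln(2) / ln(1 + r)
t = 0.693147 / 0.078256
t = 8.86

t = ln(2) / ln(1 + r) = 8.86 years


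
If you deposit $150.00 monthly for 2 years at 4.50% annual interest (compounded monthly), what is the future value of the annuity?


Future value of an ordinary annuity: FV = PMT × ((1 + r)^n − 1) / r
Monthly rate r = 0.045/12 = 0.00375, n = 24
FV = $150.00 × ((1 + 0.045/12)^24 − 1) / (0.045/12)
FV = $150.00 × 25.064031
FV = $3,759.60

FV = PMT × ((1+r)^n - 1)/r = $3,759.60


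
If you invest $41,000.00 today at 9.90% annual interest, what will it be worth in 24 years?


Future value formula: FV = PV × (1 + r)^t
FV = $41,000.00 × (1 + 0.099)^24
FV = $41,000.00 × 9.6370612
FV = $395,119.51

FV = PV × (1 + r)^t = $395,119.51


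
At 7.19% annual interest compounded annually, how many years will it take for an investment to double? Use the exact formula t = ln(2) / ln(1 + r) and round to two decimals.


Doubling condition: (1 + r)^t = 2
Take ln of both sides: t × ln(1 + r) = ln(2)
t = ln(2) / ln(1 + r)
t = 0.693147 / 0.069433
t = 9.98

t = ln(2) / ln(1 + r) = 9.98 years


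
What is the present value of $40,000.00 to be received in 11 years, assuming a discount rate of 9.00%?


Present value formula: PV = FV / (1 + r)^t
PV = $40,000.00 / (1 + 0.09)^11
PV = $40,000.00 / 2.5804264
PV = $15,501.31

PV = FV / (1 + r)^t = $15,501.31


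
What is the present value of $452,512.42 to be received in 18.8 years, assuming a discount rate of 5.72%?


Present value formula: PV = FV / (1 + r)^t
PV = $452,512.42 / (1 + 0.0572)^18.8
PV = $452,512.42 / 2.8454732
PV = $159,028.88

PV = FV / (1 + r)^t = $159,028.88


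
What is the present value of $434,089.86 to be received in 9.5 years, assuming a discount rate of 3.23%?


Present value formula: PV = FV / (1 + r)^t
PV = $434,089.86 / (1 + 0.0323)^9.5
PV = $434,089.86 / 1.35255928
PV = $320,939.62

PV = FV / (1 + r)^t = $320,939.62


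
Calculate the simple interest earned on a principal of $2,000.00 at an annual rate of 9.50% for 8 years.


Simple interest formula: I = P × r × t
I = $2,000.00 × 0.095 × 8
I = $1,520.00

I = P × r × t = $1,520.00


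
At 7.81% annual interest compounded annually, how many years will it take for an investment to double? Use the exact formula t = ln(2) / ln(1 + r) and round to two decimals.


Doubling condition: (1 + r)^t = 2
Take ln of both sides: t × ln(1 + r) = ln(2)
t = ln(2) / ln(1 + r)
t = 0.693147 / 0.075200
t = 9.22

t = ln(2) / ln(1 + r) = 9.22 years


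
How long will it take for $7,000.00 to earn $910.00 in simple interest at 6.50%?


Rearrange the simple interest formula for t:
I = P × r × t  ⇒  t = I / (P × r)
t = $910.00 / ($7,000.00 × 0.065)
t = 2

t = I/(P×r) = 2 years


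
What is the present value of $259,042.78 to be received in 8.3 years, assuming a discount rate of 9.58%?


Present value formula: PV = FV / (1 + r)^t
PV = $259,042.78 / (1 + 0.0958)^8.3
PV = $259,042.78 / 2.136829
PV = $121,227.66

PV = FV / (1 + r)^t = $121,227.66


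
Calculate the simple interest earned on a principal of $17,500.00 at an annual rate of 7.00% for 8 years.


Simple interest formula: I = P × r × t
I = $17,500.00 × 0.07 × 8
I = $9,800.00

I = P × r × t = $9,800.00


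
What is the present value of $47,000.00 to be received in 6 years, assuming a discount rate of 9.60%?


Present value formula: PV = FV / (1 + r)^t
PV = $47,000.00 / (1 + 0.096)^6
PV = $47,000.00 / 1.733258
PV = $27,116.56

PV = FV / (1 + r)^t = $27,116.56


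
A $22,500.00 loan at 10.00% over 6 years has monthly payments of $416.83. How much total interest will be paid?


Total paid over the life of the loan = PMT × n.
Total paid = $416.83 × 72 = $30,011.76
Total interest = total paid − principal = $30,011.76 − $22,500.00 = $7,511.76

Total interest = (PMT × n) - PV = $7,511.76


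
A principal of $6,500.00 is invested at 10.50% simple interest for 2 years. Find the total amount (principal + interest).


Total amount formula: A = P(1 + rt) = P + P·r·t
Interest: I = P × r × t = $6,500.00 × 0.105 × 2 = $1,365.00
A = P + I = $6,500.00 + $1,365.00 = $7,865.00

A = P + I = P(1 + rt) = $7,865.00


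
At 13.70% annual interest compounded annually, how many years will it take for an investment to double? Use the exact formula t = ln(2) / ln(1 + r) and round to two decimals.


Doubling condition: (1 + r)^t = 2
Take ln of both sides: t × ln(1 + r) = ln(2)
t = ln(2) / ln(1 + r)
t = 0.693147 / 0.128393
t = 5.40

t = ln(2) / ln(1 + r) = 5.40 years


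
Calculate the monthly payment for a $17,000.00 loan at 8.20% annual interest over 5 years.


Loan payment formula: PMT = PV × r / (1 − (1 + r)^(−n))
Monthly rate r = 0.082/12 ≈ 0.00683333, n = 60 months
Denominator: 1 − (1 + 0.082/12)^(−60) = 0.335424
PMT = $17,000.00 × (0.082/12) / 0.335424
PMT = $346.33 per month

PMT = PV × r / (1-(1+r)^(-n)) = $346.33/month


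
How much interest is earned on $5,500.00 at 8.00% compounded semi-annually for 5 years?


Compound interest earned = final amount − principal.
A = P(1 + r/n)^(nt) = $5,500.00 × (1 + 0.08/2)^(2 × 5) = $8,141.34
Interest = A − P = $8,141.34 − $5,500.00 = $2,641.34

Interest = A - P = $2,641.34


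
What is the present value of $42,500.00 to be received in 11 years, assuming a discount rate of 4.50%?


Present value formula: PV = FV / (1 + r)^t
PV = $42,500.00 / (1 + 0.045)^11
PV = $42,500.00 / 1.622853
PV = $26,188.45

PV = FV / (1 + r)^t = $26,188.45


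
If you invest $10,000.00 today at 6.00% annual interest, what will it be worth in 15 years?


Future value formula: FV = PV × (1 + r)^t
FV = $10,000.00 × (1 + 0.06)^15
FV = $10,000.00 × 2.396558
FV = $23,965.58

FV = PV × (1 + r)^t = $23,965.58


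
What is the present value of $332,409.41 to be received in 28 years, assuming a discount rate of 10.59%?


Present value formula: PV = FV / (1 + r)^t
PV = $332,409.41 / (1 + 0.1059)^28
PV = $332,409.41 / 16.751127
PV = $19,844.00

PV = FV / (1 + r)^t = $19,844.00


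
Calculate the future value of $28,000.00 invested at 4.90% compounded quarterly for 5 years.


Compound interest formula: A = P(1 + r/n)^(nt)
A = $28,000.00 × (1 + 0.049/4)^(4 × 5)
Growth factor: (1 + 0.049/4)^20 = 1.275721
A = $28,000.00 × 1.275721
A = $35,720.19

A = P(1 + r/n)^(nt) = $35,720.19


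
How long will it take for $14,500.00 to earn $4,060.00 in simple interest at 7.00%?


Rearrange the simple interest formula for t:
I = P × r × t  ⇒  t = I / (P × r)
t = $4,060.00 / ($14,500.00 × 0.07)
t = 4

t = I/(P×r) = 4 years


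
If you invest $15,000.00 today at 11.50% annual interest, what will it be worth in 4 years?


Future value formula: FV = PV × (1 + r)^t
FV = $15,000.00 × (1 + 0.115)^4
FV = $15,000.00 × 1.5456084
FV = $23,184.13

FV = PV × (1 + r)^t = $23,184.13


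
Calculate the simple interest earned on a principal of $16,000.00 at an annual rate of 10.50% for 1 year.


Simple interest formula: I = P × r × t
I = $16,000.00 × 0.105 × 1
I = $1,680.00

I = P × r × t = $1,680.00


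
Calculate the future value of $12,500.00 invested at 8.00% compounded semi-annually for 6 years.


Compound interest formula: A = P(1 + r/n)^(nt)
A = $12,500.00 × (1 + 0.08/2)^(2 × 6)
Growth factor: (1 + 0.08/2)^12 = 1.601032
A = $12,500.00 × 1.601032
A = $20,012.90

A = P(1 + r/n)^(nt) = $20,012.90


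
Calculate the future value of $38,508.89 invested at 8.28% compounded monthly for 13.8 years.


Compound interest formula: A = P(1 + r/n)^(nt)
A = $38,508.89 × (1 + 0.0828/12)^(12 × 13.8)
Growth factor: (1 + 0.0828/12)^165.6 = 3.122756
A = $38,508.89 × 3.122756
A = $120,253.87

A = P(1 + r/n)^(nt) = $120,253.87


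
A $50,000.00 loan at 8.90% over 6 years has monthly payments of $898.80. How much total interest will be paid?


Total paid over the life of the loan = PMT × n.
Total paid = $898.80 × 72 = $64,713.60
Total interest = total paid − principal = $64,713.60 − $50,000.00 = $14,713.60

Total interest = (PMT × n) - PV = $14,713.60


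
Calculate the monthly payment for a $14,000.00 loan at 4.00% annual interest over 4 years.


Loan payment formula: PMT = PV × r / (1 − (1 + r)^(−n))
Monthly rate r = 0.04/12 ≈ 0.00333333, n = 48 months
Denominator: 1 − (1 + 0.04/12)^(−48) = 0.147629
PMT = $14,000.00 × (0.04/12) / 0.147629
PMT = $316.11 per month

PMT = PV × r / (1-(1+r)^(-n)) = $316.11/month


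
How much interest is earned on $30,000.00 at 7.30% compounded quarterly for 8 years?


Compound interest earned = final amount − principal.
A = P(1 + r/n)^(nt) = $30,000.00 × (1 + 0.073/4)^(4 × 8) = $53,513.41
Interest = A − P = $53,513.41 − $30,000.00 = $23,513.41

Interest = A - P = $23,513.41


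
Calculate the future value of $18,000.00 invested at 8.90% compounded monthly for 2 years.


Compound interest formula: A = P(1 + r/n)^(nt)
A = $18,000.00 × (1 + 0.089/12)^(12 × 2)
Growth factor: (1 + 0.089/12)^24 = 1.1940408
A = $18,000.00 × 1.1940408
A = $21,492.73

A = P(1 + r/n)^(nt) = $21,492.73


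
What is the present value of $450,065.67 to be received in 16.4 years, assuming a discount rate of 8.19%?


Present value formula: PV = FV / (1 + r)^t
PV = $450,065.67 / (1 + 0.0819)^16.4
PV = $450,065.67 / 3.636376
PV = $123,767.64

PV = FV / (1 + r)^t = $123,767.64


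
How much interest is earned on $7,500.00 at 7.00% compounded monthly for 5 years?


Compound interest earned = final amount − principal.
A = P(1 + r/n)^(nt) = $7,500.00 × (1 + 0.07/12)^(12 × 5) = $10,632.19
Interest = A − P = $10,632.19 − $7,500.00 = $3,132.19

Interest = A - P = $3,132.19


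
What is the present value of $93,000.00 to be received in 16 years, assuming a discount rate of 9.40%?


Present value formula: PV = FV / (1 + r)^t
PV = $93,000.00 / (1 + 0.094)^16
PV = $93,000.00 / 4.209952
PV = $22,090.51

PV = FV / (1 + r)^t = $22,090.51


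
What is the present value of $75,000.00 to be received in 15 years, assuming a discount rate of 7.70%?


Present value formula: PV = FV / (1 + r)^t
PV = $75,000.00 / (1 + 0.077)^15
PV = $75,000.00 / 3.042535
PV = $24,650.50

PV = FV / (1 + r)^t = $24,650.50


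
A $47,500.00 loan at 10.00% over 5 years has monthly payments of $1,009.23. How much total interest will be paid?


Total paid over the life of the loan = PMT × n.
Total paid = $1,009.23 × 60 = $60,553.80
Total interest = total paid − principal = $60,553.80 − $47,500.00 = $13,053.80

Total interest = (PMT × n) - PV = $13,053.80
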